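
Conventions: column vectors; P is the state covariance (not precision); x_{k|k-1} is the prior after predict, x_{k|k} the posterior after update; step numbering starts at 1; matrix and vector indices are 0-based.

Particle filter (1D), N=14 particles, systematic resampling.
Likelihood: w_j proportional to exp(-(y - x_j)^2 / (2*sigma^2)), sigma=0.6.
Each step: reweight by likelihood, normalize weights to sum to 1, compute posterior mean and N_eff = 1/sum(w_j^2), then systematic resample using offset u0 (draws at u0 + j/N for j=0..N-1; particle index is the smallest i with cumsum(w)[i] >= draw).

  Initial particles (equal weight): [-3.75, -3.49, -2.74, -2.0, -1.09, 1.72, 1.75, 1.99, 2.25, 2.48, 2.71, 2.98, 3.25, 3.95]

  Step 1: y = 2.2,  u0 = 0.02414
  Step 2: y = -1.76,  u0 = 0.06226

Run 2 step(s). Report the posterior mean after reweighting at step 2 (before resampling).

step 1: w=[0.0000, 0.0000, 0.0000, 0.0000, 0.0000, 0.1280, 0.1331, 0.1658, 0.1757, 0.1581, 0.1229, 0.0757, 0.0381, 0.0025]  mean=2.2630  Neff=7.1547  idx=[5, 5, 6, 6, 7, 7, 8, 8, 8, 9, 9, 10, 10, 11]
step 2: w=[0.2747, 0.2747, 0.2053, 0.2053, 0.0183, 0.0183, 0.0011, 0.0011, 0.0011, 0.0001, 0.0001, 0.0000, 0.0000, 0.0000]  mean=1.7441  Neff=4.2393  idx=[0, 0, 0, 1, 1, 1, 1, 2, 2, 2, 3, 3, 3, 5]

post_mean = 1.7441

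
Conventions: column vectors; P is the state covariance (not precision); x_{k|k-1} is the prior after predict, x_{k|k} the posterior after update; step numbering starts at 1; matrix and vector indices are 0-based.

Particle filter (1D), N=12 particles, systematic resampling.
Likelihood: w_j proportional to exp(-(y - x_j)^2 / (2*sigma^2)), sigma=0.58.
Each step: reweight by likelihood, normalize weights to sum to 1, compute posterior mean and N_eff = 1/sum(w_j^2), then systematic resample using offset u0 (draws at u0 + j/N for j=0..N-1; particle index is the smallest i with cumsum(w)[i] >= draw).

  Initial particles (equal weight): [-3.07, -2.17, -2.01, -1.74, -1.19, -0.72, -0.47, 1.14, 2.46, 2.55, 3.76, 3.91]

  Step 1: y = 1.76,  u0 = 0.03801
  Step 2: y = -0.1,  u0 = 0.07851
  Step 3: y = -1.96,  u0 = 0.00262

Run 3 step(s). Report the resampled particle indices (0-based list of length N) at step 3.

resampled_idx = [0, 1, 2, 3, 4, 5, 6, 7, 8, 9, 10, 11]

step 1: w=[0.0000, 0.0000, 0.0000, 0.0000, 0.0000, 0.0001, 0.0004, 0.3902, 0.3335, 0.2733, 0.0018, 0.0007]  mean=1.9714  Neff=2.9572  idx=[7, 7, 7, 7, 7, 8, 8, 8, 8, 9, 9, 9]
step 2: w=[0.1999, 0.1999, 0.1999, 0.1999, 0.1999, 0.0001, 0.0001, 0.0001, 0.0001, 0.0001, 0.0001, 0.0001]  mean=1.1409  Neff=5.0064  idx=[0, 0, 1, 1, 2, 2, 2, 3, 3, 4, 4, 4]
step 3: w=[0.0833, 0.0833, 0.0833, 0.0833, 0.0833, 0.0833, 0.0833, 0.0833, 0.0833, 0.0833, 0.0833, 0.0833]  mean=1.1400  Neff=12.0000  idx=[0, 1, 2, 3, 4, 5, 6, 7, 8, 9, 10, 11]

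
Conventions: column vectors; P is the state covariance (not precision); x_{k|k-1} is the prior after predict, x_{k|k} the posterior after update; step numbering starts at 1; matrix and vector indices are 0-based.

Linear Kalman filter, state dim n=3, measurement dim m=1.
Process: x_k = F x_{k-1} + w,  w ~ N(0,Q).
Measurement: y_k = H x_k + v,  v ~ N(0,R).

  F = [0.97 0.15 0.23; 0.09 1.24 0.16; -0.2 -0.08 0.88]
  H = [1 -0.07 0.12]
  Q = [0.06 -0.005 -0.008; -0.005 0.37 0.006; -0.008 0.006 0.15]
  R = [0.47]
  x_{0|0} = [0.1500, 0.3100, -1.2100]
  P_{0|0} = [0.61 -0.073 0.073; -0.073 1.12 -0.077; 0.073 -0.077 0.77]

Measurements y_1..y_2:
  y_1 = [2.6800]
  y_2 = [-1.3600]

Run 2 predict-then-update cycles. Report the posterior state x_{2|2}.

x_post = [0.2014, -0.6308, -1.3370]

step 1: x^-=[-0.0863, 0.2043, -1.1196]  P^-=[0.7059 0.1852 0.0741; 0.1852 2.0720 -0.0686; 0.0741 -0.0686 0.7607]  S=[1.1900]  K=[0.5898; 0.0268; 0.1430]  nu=[2.9150]  x^+=[1.6328, 0.2824, -0.7027]  P^+=[0.2920 0.1664 -0.0263; 0.1664 2.0712 -0.0732; -0.0263 -0.0732 0.7363]
step 2: x^-=[1.4646, 0.3847, -0.9675]  P^-=[0.4519 0.6079 0.0121; 0.6079 3.5832 -0.2237; 0.0121 -0.2237 0.7700]  S=[0.8721]  K=[0.4711; 0.3787; 0.1378]  nu=[-2.6816]  x^+=[0.2014, -0.6308, -1.3370]  P^+=[0.2584 0.4523 -0.0445; 0.4523 3.4581 -0.2692; -0.0445 -0.2692 0.7535]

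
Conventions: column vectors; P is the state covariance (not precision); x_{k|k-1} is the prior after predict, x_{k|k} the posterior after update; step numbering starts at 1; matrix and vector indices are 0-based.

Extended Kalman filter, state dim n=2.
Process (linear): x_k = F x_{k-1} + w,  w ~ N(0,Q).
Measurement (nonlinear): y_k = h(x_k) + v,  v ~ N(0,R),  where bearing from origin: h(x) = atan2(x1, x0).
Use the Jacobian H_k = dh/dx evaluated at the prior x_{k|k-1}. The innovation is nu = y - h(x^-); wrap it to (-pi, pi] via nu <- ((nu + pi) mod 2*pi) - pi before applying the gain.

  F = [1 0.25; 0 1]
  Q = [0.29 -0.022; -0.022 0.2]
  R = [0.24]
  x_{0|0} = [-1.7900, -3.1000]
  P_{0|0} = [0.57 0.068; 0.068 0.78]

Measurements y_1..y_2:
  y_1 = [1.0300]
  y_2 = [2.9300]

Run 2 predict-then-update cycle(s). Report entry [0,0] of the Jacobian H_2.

H_jac[0,0] = 0.0797

step 1: x^-=[-2.5650, -3.1000]  P^-=[0.9427 0.2410; 0.2410 0.9800]  H_jac=[0.1915 -0.1584]  S=[0.2845]  K=[0.5002; -0.3835]  nu=[-2.9912]  x^+=[-4.0613, -1.9529]  P^+=[0.8715 0.2956; 0.2956 0.9382]
step 2: x^-=[-4.5495, -1.9529]  P^-=[1.3680 0.5081; 0.5081 1.1382]  H_jac=[0.0797 -0.1856]  S=[0.2729]  K=[0.0538; -0.6258]  nu=[-0.6171]  x^+=[-4.5827, -1.5667]  P^+=[1.3672 0.5173; 0.5173 1.0313]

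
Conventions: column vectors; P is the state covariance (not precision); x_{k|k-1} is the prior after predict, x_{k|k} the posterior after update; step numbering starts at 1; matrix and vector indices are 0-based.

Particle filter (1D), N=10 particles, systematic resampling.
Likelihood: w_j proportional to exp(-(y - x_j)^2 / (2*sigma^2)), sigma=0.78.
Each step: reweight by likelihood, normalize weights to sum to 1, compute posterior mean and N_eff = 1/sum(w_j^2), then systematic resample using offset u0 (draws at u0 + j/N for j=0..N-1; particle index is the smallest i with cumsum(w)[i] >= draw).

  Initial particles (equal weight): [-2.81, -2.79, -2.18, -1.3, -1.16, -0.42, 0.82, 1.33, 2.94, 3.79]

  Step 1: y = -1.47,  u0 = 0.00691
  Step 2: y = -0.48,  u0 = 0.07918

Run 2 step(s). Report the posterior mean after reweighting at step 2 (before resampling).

step 1: w=[0.0663, 0.0693, 0.1917, 0.2832, 0.2680, 0.1172, 0.0039, 0.0005, 0.0000, 0.0000]  mean=-1.5219  Neff=4.7234  idx=[0, 1, 2, 2, 3, 3, 3, 4, 4, 5]
step 2: w=[0.0027, 0.0029, 0.0216, 0.0216, 0.1338, 0.1338, 0.1338, 0.1590, 0.1590, 0.2318]  mean=-1.0979  Neff=6.2915  idx=[4, 4, 5, 6, 7, 7, 8, 9, 9, 9]

post_mean = -1.0979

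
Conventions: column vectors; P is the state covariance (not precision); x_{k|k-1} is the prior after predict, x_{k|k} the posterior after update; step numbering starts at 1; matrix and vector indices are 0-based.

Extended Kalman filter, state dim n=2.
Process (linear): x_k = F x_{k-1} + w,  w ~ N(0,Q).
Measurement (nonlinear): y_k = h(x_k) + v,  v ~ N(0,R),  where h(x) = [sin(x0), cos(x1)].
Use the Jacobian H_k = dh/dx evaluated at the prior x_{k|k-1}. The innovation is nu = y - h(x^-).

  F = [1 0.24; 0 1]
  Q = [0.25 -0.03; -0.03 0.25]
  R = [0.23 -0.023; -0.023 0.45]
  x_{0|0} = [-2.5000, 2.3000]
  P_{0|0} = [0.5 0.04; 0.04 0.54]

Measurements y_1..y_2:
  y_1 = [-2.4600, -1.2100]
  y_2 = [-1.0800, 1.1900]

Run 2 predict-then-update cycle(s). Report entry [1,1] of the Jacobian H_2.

H_jac[1,1] = -0.2916

step 1: x^-=[-1.9480, 2.3000]  P^-=[0.8003 0.1396; 0.1396 0.7900]  H_jac=[-0.3683 0.0000; 0.0000 -0.7457]  S=[0.3386 0.0153; 0.0153 0.8893]  K=[-0.8660 -0.1021; -0.1219 -0.6603]  nu=[-1.5303, -0.5437]  x^+=[-0.5672, 2.8457]  P^+=[0.5344 0.0349; 0.0349 0.3947]
step 2: x^-=[0.1157, 2.8457]  P^-=[0.8239 0.0996; 0.0996 0.6447]  H_jac=[0.9933 0.0000; 0.0000 -0.2916]  S=[1.0429 -0.0519; -0.0519 0.5048]  K=[0.7859 0.0232; 0.0768 -0.3646]  nu=[-1.1955, 2.1465]  x^+=[-0.7740, 1.9713]  P^+=[0.1814 0.0262; 0.0262 0.5686]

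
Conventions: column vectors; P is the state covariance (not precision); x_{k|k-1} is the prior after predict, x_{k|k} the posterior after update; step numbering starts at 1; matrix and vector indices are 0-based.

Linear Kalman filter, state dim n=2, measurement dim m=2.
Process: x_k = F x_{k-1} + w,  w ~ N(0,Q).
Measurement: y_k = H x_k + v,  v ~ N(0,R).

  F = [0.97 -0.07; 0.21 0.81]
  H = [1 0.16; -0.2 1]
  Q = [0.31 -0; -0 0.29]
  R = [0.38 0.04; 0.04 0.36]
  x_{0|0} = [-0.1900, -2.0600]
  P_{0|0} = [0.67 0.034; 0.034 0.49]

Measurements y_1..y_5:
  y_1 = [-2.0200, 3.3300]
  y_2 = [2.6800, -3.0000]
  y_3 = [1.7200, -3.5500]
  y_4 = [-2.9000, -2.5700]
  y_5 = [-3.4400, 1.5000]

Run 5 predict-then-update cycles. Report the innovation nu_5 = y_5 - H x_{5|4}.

step 1: x^-=[-0.0401, -1.7085]  P^-=[0.9382 0.1349; 0.1349 0.6526]  S=[1.3781 0.0874; 0.0874 0.9962]  K=[0.7037 -0.1147; 0.1346 0.6162]  nu=[-1.7065, 5.0305]  x^+=[-1.8178, 1.1617]  P^+=[0.2567 0.0382; 0.0382 0.2349]
step 2: x^-=[-1.8446, 0.5592]  P^-=[0.5475 0.0684; 0.0684 0.4684]  S=[0.9614 0.0717; 0.0717 0.8229]  K=[0.5884 -0.1012; 0.1086 0.5431]  nu=[4.4351, -3.9282]  x^+=[1.1625, -1.0923]  P^+=[0.2147 0.0301; 0.0301 0.2059]
step 3: x^-=[1.2041, -0.6406]  P^-=[0.5090 0.0553; 0.0553 0.4448]  S=[0.9180 0.0629; 0.0629 0.8030]  K=[0.5711 -0.1027; 0.1013 0.5322]  nu=[0.6184, -2.6685]  x^+=[1.8312, -1.9982]  P^+=[0.2085 0.0276; 0.0276 0.2012]
step 4: x^-=[1.9161, -1.2340]  P^-=[0.5034 0.0523; 0.0523 0.4406]  S=[0.9114 0.0605; 0.0605 0.7998]  K=[0.5684 -0.1034; 0.0996 0.5302]  nu=[-4.6187, -0.9528]  x^+=[-0.6105, -2.1991]  P^+=[0.2075 0.0270; 0.0270 0.2003]
step 5: x^-=[-0.4382, -1.9095]  P^-=[0.5026 0.0517; 0.0517 0.4397]  S=[0.9104 0.0599; 0.0599 0.7991]  K=[0.5680 -0.1036; 0.0992 0.5299]  nu=[-2.6963, 3.3218]  x^+=[-2.3138, -0.4169]  P^+=[0.2074 0.0269; 0.0269 0.2001]

innov = [-2.6963, 3.3218]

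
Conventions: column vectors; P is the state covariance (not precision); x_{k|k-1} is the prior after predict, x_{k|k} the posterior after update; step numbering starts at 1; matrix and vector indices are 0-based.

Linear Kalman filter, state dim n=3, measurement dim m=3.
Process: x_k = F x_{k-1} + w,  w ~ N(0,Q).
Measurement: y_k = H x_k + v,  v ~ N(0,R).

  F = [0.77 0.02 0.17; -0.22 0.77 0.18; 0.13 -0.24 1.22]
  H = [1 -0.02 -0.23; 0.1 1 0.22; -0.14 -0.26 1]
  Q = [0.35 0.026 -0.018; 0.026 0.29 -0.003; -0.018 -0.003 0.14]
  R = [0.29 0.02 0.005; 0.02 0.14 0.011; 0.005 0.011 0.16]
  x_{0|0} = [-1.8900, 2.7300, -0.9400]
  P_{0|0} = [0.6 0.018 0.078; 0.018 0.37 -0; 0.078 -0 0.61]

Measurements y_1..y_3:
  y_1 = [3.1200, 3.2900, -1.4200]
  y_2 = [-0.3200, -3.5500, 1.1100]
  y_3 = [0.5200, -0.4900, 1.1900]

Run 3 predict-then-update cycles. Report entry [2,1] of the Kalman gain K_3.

K[2,1] = 0.1564

step 1: x^-=[-1.5605, 2.3487, -2.0477]  P^-=[0.7445 -0.0328 0.2385; -0.0328 0.5459 0.0291; 0.2385 0.0291 1.1030]  S=[0.9849 0.0352 -0.0943; 0.0352 0.7635 0.1506; -0.0943 0.1506 1.2302]  K=[0.7145 0.0581 0.1637; -0.0964 0.7608 -0.1886; 0.0567 0.2186 0.8409]  nu=[4.2565, 1.5478, 1.0199]  x^+=[1.7375, 2.9237, -0.6104]  P^+=[0.2225 -0.0109 0.0587; -0.0109 0.1030 0.0030; 0.0587 0.0030 0.1462]
step 2: x^-=[1.2926, 1.7591, -1.2205]  P^-=[0.5012 -0.0057 0.0925; -0.0057 0.3664 -0.0097; 0.0925 -0.0097 0.3849]  S=[0.7693 0.0581 -0.0552; 0.0581 0.5287 -0.0084; -0.0552 -0.0084 0.5582]  K=[0.6274 0.0552 0.1056; -0.0797 0.6937 -0.1840; 0.0415 0.1655 0.6774]  nu=[-1.8581, -5.1699, 2.9688]  x^+=[0.1549, -2.2258, -0.1422]  P^+=[0.1939 -0.0080 0.0457; -0.0080 0.0941 0.0011; 0.0457 0.0011 0.1171]
step 3: x^-=[0.0505, -1.7735, 0.3809]  P^-=[0.4801 -0.0018 0.0706; -0.0018 0.3584 -0.0116; 0.0706 -0.0116 0.3373]  S=[0.7556 0.0587 -0.0650; 0.0587 0.5171 -0.0205; -0.0650 -0.0205 0.5171]  K=[0.6174 0.0529 0.0872; -0.0777 0.6892 -0.1847; 0.0349 0.1564 0.6496]  nu=[0.5216, 1.1947, 0.3551]  x^+=[0.4668, -1.0563, 0.8166]  P^+=[0.1901 -0.0076 0.0423; -0.0076 0.0935 0.0009; 0.0423 0.0009 0.1120]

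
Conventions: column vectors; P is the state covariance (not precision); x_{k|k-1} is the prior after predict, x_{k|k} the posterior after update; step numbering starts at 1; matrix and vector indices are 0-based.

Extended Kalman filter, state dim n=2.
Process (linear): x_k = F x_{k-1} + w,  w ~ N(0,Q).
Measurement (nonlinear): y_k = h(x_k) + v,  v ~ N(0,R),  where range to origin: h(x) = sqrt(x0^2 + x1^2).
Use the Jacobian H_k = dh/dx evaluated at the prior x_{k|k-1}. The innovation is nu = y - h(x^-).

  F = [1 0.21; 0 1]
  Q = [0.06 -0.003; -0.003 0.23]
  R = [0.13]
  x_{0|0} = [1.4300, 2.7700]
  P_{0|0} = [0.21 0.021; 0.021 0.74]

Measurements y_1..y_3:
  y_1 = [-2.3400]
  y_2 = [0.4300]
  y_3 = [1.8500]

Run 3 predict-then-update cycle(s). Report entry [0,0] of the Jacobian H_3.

step 1: x^-=[2.0117, 2.7700]  P^-=[0.3115 0.1734; 0.1734 0.9700]  H_jac=[0.5876 0.8091]  S=[1.0375]  K=[0.3116; 0.8547]  nu=[-5.7634]  x^+=[0.2156, -2.1560]  P^+=[0.2107 -0.1029; -0.1029 0.2121]
step 2: x^-=[-0.2372, -2.1560]  P^-=[0.2368 -0.0614; -0.0614 0.4421]  H_jac=[-0.1093 -0.9940]  S=[0.5563]  K=[0.0632; -0.7779]  nu=[-1.7390]  x^+=[-0.3470, -0.8033]  P^+=[0.2346 -0.0341; -0.0341 0.1055]
step 3: x^-=[-0.5157, -0.8033]  P^-=[0.2849 -0.0149; -0.0149 0.3355]  H_jac=[-0.5403 -0.8415]  S=[0.4372]  K=[-0.3234; -0.6273]  nu=[0.8954]  x^+=[-0.8053, -1.3650]  P^+=[0.2392 -0.1036; -0.1036 0.1634]

H_jac[0,0] = -0.5403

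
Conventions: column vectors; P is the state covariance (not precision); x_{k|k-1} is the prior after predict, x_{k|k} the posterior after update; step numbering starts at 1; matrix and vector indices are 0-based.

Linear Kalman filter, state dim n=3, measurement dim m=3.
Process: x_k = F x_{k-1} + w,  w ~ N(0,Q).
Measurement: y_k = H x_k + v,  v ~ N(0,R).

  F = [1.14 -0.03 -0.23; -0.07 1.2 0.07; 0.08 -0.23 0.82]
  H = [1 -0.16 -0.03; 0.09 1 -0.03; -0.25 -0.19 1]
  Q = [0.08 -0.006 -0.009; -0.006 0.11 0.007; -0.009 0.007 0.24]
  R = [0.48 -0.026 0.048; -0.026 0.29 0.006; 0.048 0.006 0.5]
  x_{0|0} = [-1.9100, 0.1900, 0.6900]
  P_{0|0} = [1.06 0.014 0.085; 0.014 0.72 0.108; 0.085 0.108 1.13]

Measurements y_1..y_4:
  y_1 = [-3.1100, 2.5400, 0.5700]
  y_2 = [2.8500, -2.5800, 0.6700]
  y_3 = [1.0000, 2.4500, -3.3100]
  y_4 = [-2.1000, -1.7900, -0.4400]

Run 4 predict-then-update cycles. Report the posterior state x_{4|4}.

x_post = [-0.3589, -0.3330, -0.7912]

step 1: x^-=[-2.3418, 0.4100, 0.3693]  P^-=[1.4740 -0.1374 -0.0432; -0.1374 1.1725 -0.0311; -0.0432 -0.0311 1.0146]  S=[2.0312 -0.2133 -0.3334; -0.2133 1.4527 -0.2792; -0.3334 -0.2792 1.6694]  K=[0.7356 0.0924 -0.0686; -0.0799 0.7844 -0.0163; 0.0825 0.0919 0.6496]  nu=[-0.6915, 2.3518, -0.3068]  x^+=[-2.6121, 2.3150, 0.3291]  P^+=[0.3465 -0.0214 0.0841; -0.0214 0.2323 0.0315; 0.0841 0.0315 0.3563]
step 2: x^-=[-3.1229, 2.9838, -0.4716]  P^-=[0.5071 -0.0778 0.0406; -0.0778 0.4561 -0.0148; 0.0406 -0.0148 0.4940]  S=[1.0216 -0.1305 -0.0249; -0.1305 0.7373 -0.0971; -0.0249 -0.0971 1.0201]  K=[0.5110 0.0381 -0.0539; -0.0719 0.5936 -0.0257; 0.0439 0.0359 0.4816]  nu=[6.4361, -5.2969, 0.9278]  x^+=[-0.0860, -0.6470, 0.0676]  P^+=[0.2397 -0.0225 0.0535; -0.0225 0.1763 0.0151; 0.0535 0.0151 0.2593]
step 3: x^-=[-0.0942, -0.7656, 0.1973]  P^-=[0.3791 -0.0656 0.0205; -0.0656 0.3722 -0.0188; 0.0205 -0.0188 0.4274]  S=[0.8886 -0.1159 -0.0149; -0.1159 0.6548 -0.0854; -0.0149 -0.0854 0.9551]  K=[0.4396 0.0215 -0.0559; -0.0697 0.5441 -0.0289; 0.0217 0.0168 0.4477]  nu=[0.9776, 3.2300, -3.6764]  x^+=[0.6106, 1.0300, -1.3728]  P^+=[0.2053 -0.0228 0.0403; -0.0228 0.1618 0.0105; 0.0403 0.0105 0.2370]
step 4: x^-=[0.9809, 1.0971, -1.3138]  P^-=[0.3401 -0.0623 0.0094; -0.0623 0.3503 -0.0197; 0.0094 -0.0197 0.4114]  S=[0.8487 -0.1123 -0.0169; -0.1123 0.6334 -0.0828; -0.0169 -0.0828 0.9422]  K=[0.4130 0.0150 -0.0590; -0.0694 0.5290 -0.0298; 0.0103 0.0100 0.4392]  nu=[-2.9448, -3.0148, 1.3275]  x^+=[-0.3589, -0.3330, -0.7912]  P^+=[0.1924 -0.0230 0.0341; -0.0230 0.1574 0.0091; 0.0341 0.0091 0.2304]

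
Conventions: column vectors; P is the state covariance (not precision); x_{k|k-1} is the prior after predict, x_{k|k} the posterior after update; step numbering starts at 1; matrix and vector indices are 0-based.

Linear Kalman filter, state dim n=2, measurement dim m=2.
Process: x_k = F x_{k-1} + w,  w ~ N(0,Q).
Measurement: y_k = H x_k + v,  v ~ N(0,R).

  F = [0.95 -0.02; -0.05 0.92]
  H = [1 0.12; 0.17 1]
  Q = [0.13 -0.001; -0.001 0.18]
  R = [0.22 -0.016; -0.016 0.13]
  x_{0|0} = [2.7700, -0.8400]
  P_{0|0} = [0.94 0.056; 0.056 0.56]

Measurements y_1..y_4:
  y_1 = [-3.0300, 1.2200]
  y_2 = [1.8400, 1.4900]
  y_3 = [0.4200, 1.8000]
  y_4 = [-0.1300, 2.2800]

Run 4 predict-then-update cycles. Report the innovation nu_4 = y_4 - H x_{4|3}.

innov = [-0.4623, 0.8006]

step 1: x^-=[2.6483, -0.9113]  P^-=[0.9764 -0.0070; -0.0070 0.6512]  S=[1.2042 0.2210; 0.2210 0.8070]  K=[0.8150 -0.0262; -0.0934 0.8310]  nu=[-5.5689, 1.6811]  x^+=[-1.9344, 1.0060]  P^+=[0.1855 -0.0480; -0.0480 0.1177]
step 2: x^-=[-1.8578, 1.0222]  P^-=[0.2993 -0.0540; -0.0540 0.2845]  S=[0.5104 0.0140; 0.0140 0.4048]  K=[0.5744 -0.0274; -0.0575 0.6821]  nu=[3.5751, 0.7836]  x^+=[0.1742, 1.3512]  P^+=[0.1310 -0.0350; -0.0350 0.0955]
step 3: x^-=[0.1385, 1.2344]  P^-=[0.2496 -0.0396; -0.0396 0.2644]  S=[0.4639 0.0177; 0.0177 0.3882]  K=[0.5284 -0.0169; -0.0425 0.6658]  nu=[0.1334, 0.5420]  x^+=[0.1998, 1.5897]  P^+=[0.1203 -0.0311; -0.0311 0.0925]
step 4: x^-=[0.1580, 1.4525]  P^-=[0.2398 -0.0356; -0.0356 0.2615]  S=[0.4550 0.0198; 0.0198 0.3863]  K=[0.5181 -0.0132; -0.0382 0.6632]  nu=[-0.4623, 0.8006]  x^+=[-0.0921, 2.0011]  P^+=[0.1178 -0.0300; -0.0300 0.0919]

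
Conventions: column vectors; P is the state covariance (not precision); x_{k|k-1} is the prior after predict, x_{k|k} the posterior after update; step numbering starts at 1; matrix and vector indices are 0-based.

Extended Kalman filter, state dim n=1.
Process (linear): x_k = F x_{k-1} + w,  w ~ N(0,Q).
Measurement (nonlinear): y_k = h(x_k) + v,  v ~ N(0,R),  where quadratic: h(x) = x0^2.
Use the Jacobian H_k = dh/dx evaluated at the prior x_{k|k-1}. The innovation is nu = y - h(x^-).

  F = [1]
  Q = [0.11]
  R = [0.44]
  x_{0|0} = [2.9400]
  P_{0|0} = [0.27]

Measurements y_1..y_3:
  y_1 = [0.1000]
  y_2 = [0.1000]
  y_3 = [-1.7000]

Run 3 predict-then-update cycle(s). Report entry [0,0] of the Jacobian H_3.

H_jac[0,0] = 2.0054

step 1: x^-=[2.9400]  P^-=[0.3800]  H_jac=[5.8800]  S=[13.5783]  K=[0.1646]  nu=[-8.5436]  x^+=[1.5341]  P^+=[0.0123]
step 2: x^-=[1.5341]  P^-=[0.1223]  H_jac=[3.0682]  S=[1.5914]  K=[0.2358]  nu=[-2.2534]  x^+=[1.0027]  P^+=[0.0338]
step 3: x^-=[1.0027]  P^-=[0.1438]  H_jac=[2.0054]  S=[1.0184]  K=[0.2832]  nu=[-2.7054]  x^+=[0.2365]  P^+=[0.0621]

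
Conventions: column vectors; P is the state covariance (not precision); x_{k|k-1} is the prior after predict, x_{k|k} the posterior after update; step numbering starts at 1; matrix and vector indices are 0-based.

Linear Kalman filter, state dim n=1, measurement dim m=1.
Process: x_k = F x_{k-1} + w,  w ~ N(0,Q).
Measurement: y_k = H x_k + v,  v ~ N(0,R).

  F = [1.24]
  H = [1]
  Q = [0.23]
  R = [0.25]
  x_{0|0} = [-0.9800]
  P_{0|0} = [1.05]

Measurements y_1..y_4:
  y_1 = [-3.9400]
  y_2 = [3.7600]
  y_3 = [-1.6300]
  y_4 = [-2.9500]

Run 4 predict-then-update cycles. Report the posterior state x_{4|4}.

step 1: x^-=[-1.2152]  P^-=[1.8445]  S=[2.0945]  K=[0.8806]  nu=[-2.7248]  x^+=[-3.6148]  P^+=[0.2202]
step 2: x^-=[-4.4823]  P^-=[0.5685]  S=[0.8185]  K=[0.6946]  nu=[8.2423]  x^+=[1.2425]  P^+=[0.1736]
step 3: x^-=[1.5408]  P^-=[0.4970]  S=[0.7470]  K=[0.6653]  nu=[-3.1708]  x^+=[-0.5688]  P^+=[0.1663]
step 4: x^-=[-0.7053]  P^-=[0.4858]  S=[0.7358]  K=[0.6602]  nu=[-2.2447]  x^+=[-2.1873]  P^+=[0.1651]

x_post = [-2.1873]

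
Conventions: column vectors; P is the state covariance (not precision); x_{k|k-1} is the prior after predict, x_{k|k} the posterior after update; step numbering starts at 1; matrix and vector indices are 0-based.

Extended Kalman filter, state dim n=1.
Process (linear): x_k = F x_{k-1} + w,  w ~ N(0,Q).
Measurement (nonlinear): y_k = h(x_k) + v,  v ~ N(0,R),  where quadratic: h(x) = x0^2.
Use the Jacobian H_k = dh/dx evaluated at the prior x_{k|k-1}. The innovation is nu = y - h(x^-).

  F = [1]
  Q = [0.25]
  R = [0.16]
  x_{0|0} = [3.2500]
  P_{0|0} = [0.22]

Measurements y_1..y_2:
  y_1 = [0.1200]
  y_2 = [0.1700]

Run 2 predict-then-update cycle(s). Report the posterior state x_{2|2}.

step 1: x^-=[3.2500]  P^-=[0.4700]  H_jac=[6.5000]  S=[20.0175]  K=[0.1526]  nu=[-10.4425]  x^+=[1.6563]  P^+=[0.0038]
step 2: x^-=[1.6563]  P^-=[0.2538]  H_jac=[3.3126]  S=[2.9446]  K=[0.2855]  nu=[-2.5733]  x^+=[0.9217]  P^+=[0.0138]

x_post = [0.9217]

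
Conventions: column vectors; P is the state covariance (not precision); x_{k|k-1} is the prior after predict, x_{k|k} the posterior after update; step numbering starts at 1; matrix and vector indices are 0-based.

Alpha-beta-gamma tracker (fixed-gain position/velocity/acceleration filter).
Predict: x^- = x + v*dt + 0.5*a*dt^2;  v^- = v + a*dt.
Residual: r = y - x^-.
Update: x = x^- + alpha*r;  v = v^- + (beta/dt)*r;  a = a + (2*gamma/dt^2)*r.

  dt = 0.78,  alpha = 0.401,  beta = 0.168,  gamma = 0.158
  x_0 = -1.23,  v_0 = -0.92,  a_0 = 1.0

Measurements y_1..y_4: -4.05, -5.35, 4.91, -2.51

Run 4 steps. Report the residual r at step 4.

step 1: x_pred=-1.6434  r=-2.4066  x^+=-2.6084  v^+=-0.6583  a^+=-0.2500
step 2: x_pred=-3.1980  r=-2.1520  x^+=-4.0610  v^+=-1.3168  a^+=-1.3677
step 3: x_pred=-5.5041  r=10.4141  x^+=-1.3281  v^+=-0.1406  a^+=4.0413
step 4: x_pred=-0.2084  r=-2.3016  x^+=-1.1313  v^+=2.5159  a^+=2.8459

resid = -2.3016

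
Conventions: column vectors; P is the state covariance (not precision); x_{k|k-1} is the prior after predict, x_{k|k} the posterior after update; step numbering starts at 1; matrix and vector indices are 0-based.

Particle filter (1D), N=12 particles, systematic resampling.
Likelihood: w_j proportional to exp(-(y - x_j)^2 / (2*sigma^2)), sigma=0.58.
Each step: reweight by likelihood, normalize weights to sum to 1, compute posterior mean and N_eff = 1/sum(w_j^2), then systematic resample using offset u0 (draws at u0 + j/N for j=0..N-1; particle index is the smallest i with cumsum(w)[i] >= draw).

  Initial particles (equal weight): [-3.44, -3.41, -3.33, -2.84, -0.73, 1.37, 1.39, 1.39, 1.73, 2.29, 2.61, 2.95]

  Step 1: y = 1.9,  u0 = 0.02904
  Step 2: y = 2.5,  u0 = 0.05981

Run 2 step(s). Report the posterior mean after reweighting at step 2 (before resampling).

step 1: w=[0.0000, 0.0000, 0.0000, 0.0000, 0.0000, 0.1484, 0.1530, 0.1530, 0.2158, 0.1797, 0.1065, 0.0437]  mean=1.8202  Neff=6.2148  idx=[5, 5, 6, 6, 7, 7, 8, 8, 9, 9, 10, 10]
step 2: w=[0.0267, 0.0267, 0.0286, 0.0286, 0.0286, 0.0286, 0.0739, 0.0739, 0.1670, 0.1670, 0.1752, 0.1752]  mean=2.1673  Neff=7.5301  idx=[2, 5, 6, 7, 8, 8, 9, 9, 10, 10, 11, 11]

post_mean = 2.1673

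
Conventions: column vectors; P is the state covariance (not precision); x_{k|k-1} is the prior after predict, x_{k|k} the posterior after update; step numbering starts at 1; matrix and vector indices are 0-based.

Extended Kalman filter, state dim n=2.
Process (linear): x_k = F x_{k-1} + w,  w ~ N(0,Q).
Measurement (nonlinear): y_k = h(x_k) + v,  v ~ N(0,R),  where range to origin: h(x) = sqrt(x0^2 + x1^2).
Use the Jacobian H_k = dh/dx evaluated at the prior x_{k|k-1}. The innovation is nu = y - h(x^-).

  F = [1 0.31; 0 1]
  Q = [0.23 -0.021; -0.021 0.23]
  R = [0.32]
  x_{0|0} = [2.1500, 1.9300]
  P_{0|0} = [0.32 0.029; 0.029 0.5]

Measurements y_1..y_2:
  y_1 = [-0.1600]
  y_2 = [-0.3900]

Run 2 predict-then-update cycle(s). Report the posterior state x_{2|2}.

step 1: x^-=[2.7483, 1.9300]  P^-=[0.6160 0.1630; 0.1630 0.7300]  H_jac=[0.8184 0.5747]  S=[1.1270]  K=[0.5304; 0.4906]  nu=[-3.5183]  x^+=[0.8820, 0.2039]  P^+=[0.2989 -0.1303; -0.1303 0.4587]
step 2: x^-=[0.9452, 0.2039]  P^-=[0.4922 -0.0091; -0.0091 0.6887]  H_jac=[0.9775 0.2108]  S=[0.8172]  K=[0.5864; 0.1668]  nu=[-1.3570]  x^+=[0.1495, -0.0225]  P^+=[0.2112 -0.0890; -0.0890 0.6660]

x_post = [0.1495, -0.0225]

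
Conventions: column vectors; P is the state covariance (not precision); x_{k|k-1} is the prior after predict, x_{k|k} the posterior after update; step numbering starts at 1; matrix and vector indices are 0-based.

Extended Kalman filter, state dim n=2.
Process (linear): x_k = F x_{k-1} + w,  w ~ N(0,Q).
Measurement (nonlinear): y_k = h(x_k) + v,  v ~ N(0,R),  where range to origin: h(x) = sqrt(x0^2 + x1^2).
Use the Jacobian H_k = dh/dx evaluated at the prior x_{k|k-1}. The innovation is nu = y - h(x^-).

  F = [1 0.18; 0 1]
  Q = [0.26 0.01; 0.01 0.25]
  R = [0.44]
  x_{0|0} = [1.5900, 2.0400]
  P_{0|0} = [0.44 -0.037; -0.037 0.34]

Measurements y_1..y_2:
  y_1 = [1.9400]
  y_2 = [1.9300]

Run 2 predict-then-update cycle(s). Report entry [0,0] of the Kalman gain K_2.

step 1: x^-=[1.9572, 2.0400]  P^-=[0.6977 0.0342; 0.0342 0.5900]  H_jac=[0.6923 0.7216]  S=[1.1158]  K=[0.4550; 0.4028]  nu=[-0.8871]  x^+=[1.5536, 1.6827]  P^+=[0.4667 -0.1703; -0.1703 0.4090]
step 2: x^-=[1.8565, 1.6827]  P^-=[0.6786 -0.0867; -0.0867 0.6590]  H_jac=[0.7409 0.6716]  S=[1.0235]  K=[0.4344; 0.3696]  nu=[-0.5756]  x^+=[1.6064, 1.4699]  P^+=[0.4855 -0.2510; -0.2510 0.5191]

K[0,0] = 0.4344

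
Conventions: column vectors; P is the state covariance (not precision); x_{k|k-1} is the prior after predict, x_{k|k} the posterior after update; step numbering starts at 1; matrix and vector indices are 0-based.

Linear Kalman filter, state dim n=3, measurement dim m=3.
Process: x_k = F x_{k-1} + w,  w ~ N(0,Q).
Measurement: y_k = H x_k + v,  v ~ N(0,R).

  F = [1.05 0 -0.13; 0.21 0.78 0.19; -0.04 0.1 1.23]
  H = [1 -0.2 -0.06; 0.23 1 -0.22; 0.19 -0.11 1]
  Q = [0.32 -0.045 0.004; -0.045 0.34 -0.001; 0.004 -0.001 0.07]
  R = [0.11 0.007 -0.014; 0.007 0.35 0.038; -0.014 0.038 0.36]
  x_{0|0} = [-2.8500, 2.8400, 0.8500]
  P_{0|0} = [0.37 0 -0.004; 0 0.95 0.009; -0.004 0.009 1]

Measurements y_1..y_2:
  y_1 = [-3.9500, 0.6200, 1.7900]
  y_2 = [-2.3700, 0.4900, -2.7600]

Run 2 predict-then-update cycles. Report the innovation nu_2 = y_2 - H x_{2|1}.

innov = [1.9406, 0.8526, -5.2087]

step 1: x^-=[-3.1030, 1.7782, 1.4435]  P^-=[0.7459 0.0103 -0.1767; 0.0103 0.9727 0.3115; -0.1767 0.3115 1.5956]  S=[0.9251 0.0512 -0.1831; 0.0512 1.3250 -0.1000; -0.1831 -0.1000 1.8582]  K=[0.8214 0.1400 0.0690; -0.2334 0.7027 0.1259; -0.2035 0.0079 0.8026]  nu=[-0.4048, -0.1269, 1.1317]  x^+=[-3.3751, 1.9259, 2.4331]  P^+=[0.0978 0.0358 0.0040; 0.0358 0.2623 0.0974; 0.0040 0.0974 0.3020]
step 2: x^-=[-3.8602, 1.2557, 3.3203]  P^-=[0.4318 -0.0108 -0.0407; -0.0108 0.5557 0.1851; -0.0407 0.1851 0.5530]  S=[0.5796 -0.0013 -0.0273; -0.0013 0.8730 0.0543; -0.0273 0.0543 0.8795]  K=[0.7562 0.1087 0.0652; -0.2237 0.5808 0.0959; -0.1634 0.0251 0.5901]  nu=[1.9406, 0.8526, -5.2087]  x^+=[-2.6396, 0.8174, -0.0493]  P^+=[0.0884 0.0262 0.0031; 0.0262 0.2166 0.0786; 0.0031 0.0786 0.2237]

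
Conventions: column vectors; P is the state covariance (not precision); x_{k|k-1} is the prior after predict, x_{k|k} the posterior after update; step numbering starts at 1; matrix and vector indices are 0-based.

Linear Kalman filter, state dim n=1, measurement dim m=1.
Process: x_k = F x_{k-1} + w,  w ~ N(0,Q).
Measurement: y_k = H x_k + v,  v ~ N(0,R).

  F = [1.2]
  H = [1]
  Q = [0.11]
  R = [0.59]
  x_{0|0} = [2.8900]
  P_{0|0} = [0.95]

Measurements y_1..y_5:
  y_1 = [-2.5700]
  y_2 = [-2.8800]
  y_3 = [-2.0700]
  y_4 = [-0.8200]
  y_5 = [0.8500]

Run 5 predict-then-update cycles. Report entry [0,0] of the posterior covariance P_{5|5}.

step 1: x^-=[3.4680]  P^-=[1.4780]  S=[2.0680]  K=[0.7147]  nu=[-6.0380]  x^+=[-0.8474]  P^+=[0.4217]
step 2: x^-=[-1.0168]  P^-=[0.7172]  S=[1.3072]  K=[0.5487]  nu=[-1.8632]  x^+=[-2.0391]  P^+=[0.3237]
step 3: x^-=[-2.4469]  P^-=[0.5761]  S=[1.1661]  K=[0.4941]  nu=[0.3769]  x^+=[-2.2607]  P^+=[0.2915]
step 4: x^-=[-2.7128]  P^-=[0.5298]  S=[1.1198]  K=[0.4731]  nu=[1.8928]  x^+=[-1.8173]  P^+=[0.2791]
step 5: x^-=[-2.1808]  P^-=[0.5119]  S=[1.1019]  K=[0.4646]  nu=[3.0308]  x^+=[-0.7727]  P^+=[0.2741]

P_post[0,0] = 0.2741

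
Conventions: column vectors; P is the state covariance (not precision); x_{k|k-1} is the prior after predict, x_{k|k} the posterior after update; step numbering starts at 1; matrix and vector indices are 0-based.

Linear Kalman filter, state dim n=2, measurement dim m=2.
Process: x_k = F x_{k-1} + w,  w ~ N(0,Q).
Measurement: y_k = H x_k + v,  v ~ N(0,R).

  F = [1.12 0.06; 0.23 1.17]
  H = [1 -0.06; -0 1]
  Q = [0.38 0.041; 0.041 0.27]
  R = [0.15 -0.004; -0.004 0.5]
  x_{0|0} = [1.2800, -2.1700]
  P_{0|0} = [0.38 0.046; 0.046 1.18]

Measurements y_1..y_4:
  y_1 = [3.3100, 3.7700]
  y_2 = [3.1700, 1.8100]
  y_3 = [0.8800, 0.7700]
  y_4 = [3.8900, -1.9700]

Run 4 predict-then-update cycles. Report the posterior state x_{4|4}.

x_post = [3.3228, 0.0568]

step 1: x^-=[1.3034, -2.2445]  P^-=[0.8671 0.2826; 0.2826 1.9302]  S=[0.9901 0.1628; 0.1628 2.4302]  K=[0.8488 0.0594; 0.0383 0.7917]  nu=[1.8719, 6.0145]  x^+=[3.2498, 2.5888]  P^+=[0.1287 0.0263; 0.0263 0.3957]
step 2: x^-=[3.7951, 3.7763]  P^-=[0.5464 0.1368; 0.1368 0.8326]  S=[0.6829 0.0828; 0.0828 1.3326]  K=[0.7814 0.0541; 0.0517 0.6216]  nu=[-0.3985, -1.9663]  x^+=[3.3774, 2.5335]  P^+=[0.1184 0.0239; 0.0239 0.3106]
step 3: x^-=[3.9347, 3.7409]  P^-=[0.5329 0.1250; 0.1250 0.7143]  S=[0.6705 0.0781; 0.0781 1.2143]  K=[0.7775 0.0529; 0.0543 0.5847]  nu=[-2.8302, -2.9709]  x^+=[1.5771, 1.8499]  P^+=[0.1178 0.0233; 0.0233 0.2922]
step 4: x^-=[1.8774, 2.5271]  P^-=[0.5320 0.1228; 0.1228 0.6887]  S=[0.6697 0.0774; 0.0774 1.1887]  K=[0.7772 0.0526; 0.0550 0.5758]  nu=[2.1643, -4.4971]  x^+=[3.3228, 0.0568]  P^+=[0.1178 0.0232; 0.0232 0.2877]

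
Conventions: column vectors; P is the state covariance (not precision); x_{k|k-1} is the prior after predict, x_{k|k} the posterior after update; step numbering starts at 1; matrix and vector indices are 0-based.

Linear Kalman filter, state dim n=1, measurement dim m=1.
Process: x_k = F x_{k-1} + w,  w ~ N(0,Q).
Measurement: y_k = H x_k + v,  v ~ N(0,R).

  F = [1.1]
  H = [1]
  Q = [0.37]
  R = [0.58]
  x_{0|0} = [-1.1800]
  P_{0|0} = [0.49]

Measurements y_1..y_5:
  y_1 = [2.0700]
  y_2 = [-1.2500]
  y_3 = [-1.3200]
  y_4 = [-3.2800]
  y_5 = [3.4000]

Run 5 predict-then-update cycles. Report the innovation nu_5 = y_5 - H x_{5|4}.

innov = [5.9403]

step 1: x^-=[-1.2980]  P^-=[0.9629]  S=[1.5429]  K=[0.6241]  nu=[3.3680]  x^+=[0.8039]  P^+=[0.3620]
step 2: x^-=[0.8843]  P^-=[0.8080]  S=[1.3880]  K=[0.5821]  nu=[-2.1343]  x^+=[-0.3581]  P^+=[0.3376]
step 3: x^-=[-0.3939]  P^-=[0.7785]  S=[1.3585]  K=[0.5731]  nu=[-0.9261]  x^+=[-0.9246]  P^+=[0.3324]
step 4: x^-=[-1.0171]  P^-=[0.7722]  S=[1.3522]  K=[0.5711]  nu=[-2.2629]  x^+=[-2.3094]  P^+=[0.3312]
step 5: x^-=[-2.5403]  P^-=[0.7708]  S=[1.3508]  K=[0.5706]  nu=[5.9403]  x^+=[0.8493]  P^+=[0.3310]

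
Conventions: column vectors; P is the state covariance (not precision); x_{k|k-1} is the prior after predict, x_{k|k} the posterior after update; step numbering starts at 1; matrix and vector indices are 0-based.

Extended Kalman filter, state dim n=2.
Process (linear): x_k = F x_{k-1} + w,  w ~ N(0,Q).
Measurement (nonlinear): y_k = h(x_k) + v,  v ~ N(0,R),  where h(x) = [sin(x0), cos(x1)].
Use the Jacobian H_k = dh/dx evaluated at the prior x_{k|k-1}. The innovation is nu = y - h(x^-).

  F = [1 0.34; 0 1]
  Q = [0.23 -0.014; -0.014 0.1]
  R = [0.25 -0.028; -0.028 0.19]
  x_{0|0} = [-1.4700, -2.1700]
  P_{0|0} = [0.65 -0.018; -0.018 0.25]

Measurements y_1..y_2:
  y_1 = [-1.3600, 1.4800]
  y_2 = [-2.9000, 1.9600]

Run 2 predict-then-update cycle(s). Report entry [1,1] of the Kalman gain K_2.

K[1,1] = 0.5689

step 1: x^-=[-2.2078, -2.1700]  P^-=[0.8967 0.0530; 0.0530 0.3500]  H_jac=[-0.5948 0.0000; 0.0000 0.8258]  S=[0.5672 -0.0540; -0.0540 0.4287]  K=[-0.9418 -0.0166; 0.0088 0.6753]  nu=[-0.5561, 2.0440]  x^+=[-1.7180, -0.7945]  P^+=[0.3951 0.0281; 0.0281 0.1551]
step 2: x^-=[-1.9881, -0.7945]  P^-=[0.6621 0.0668; 0.0668 0.2551]  H_jac=[-0.4053 0.0000; 0.0000 0.7135]  S=[0.3588 -0.0473; -0.0473 0.3199]  K=[-0.7429 0.0392; -0.0005 0.5689]  nu=[-1.9858, 1.2594]  x^+=[-0.4636, -0.0771]  P^+=[0.4609 0.0396; 0.0396 0.1515]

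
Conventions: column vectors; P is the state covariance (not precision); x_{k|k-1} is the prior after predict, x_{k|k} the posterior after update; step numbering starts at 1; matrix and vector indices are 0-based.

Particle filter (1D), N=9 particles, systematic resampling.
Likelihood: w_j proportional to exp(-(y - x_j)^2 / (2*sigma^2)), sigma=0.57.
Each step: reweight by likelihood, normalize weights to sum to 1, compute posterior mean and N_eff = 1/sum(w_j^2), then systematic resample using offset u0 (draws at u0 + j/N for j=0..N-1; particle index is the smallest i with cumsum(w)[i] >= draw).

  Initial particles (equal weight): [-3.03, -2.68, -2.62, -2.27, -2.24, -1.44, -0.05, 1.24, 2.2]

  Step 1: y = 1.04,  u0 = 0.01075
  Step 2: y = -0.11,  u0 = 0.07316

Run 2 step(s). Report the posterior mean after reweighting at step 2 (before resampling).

step 1: w=[0.0000, 0.0000, 0.0000, 0.0000, 0.0000, 0.0001, 0.1309, 0.7663, 0.1027]  mean=1.1696  Neff=1.6264  idx=[6, 6, 7, 7, 7, 7, 7, 7, 8]
step 2: w=[0.4228, 0.4228, 0.0257, 0.0257, 0.0257, 0.0257, 0.0257, 0.0257, 0.0001]  mean=0.1494  Neff=2.7669  idx=[0, 0, 0, 0, 1, 1, 1, 2, 6]

post_mean = 0.1494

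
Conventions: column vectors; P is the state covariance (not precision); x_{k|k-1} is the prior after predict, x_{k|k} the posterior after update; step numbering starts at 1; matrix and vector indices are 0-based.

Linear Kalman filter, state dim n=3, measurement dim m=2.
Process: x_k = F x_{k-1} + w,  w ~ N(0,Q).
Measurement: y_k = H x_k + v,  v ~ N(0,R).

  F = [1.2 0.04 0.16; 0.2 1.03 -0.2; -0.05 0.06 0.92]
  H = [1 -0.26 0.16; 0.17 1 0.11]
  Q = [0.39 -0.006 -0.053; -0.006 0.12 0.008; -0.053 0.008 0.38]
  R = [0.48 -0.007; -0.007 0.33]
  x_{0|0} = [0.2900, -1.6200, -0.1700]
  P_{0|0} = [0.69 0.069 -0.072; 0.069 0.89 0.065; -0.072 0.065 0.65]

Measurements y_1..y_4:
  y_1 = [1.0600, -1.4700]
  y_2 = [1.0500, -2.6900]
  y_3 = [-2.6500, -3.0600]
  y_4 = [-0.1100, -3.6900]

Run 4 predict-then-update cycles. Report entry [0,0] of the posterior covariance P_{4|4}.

step 1: x^-=[0.2560, -1.5766, -0.2681]  P^-=[1.3815 0.2865 -0.0676; 0.2865 1.1252 -0.0194; -0.0676 -0.0194 0.9485]  S=[1.7928 0.2140; 0.2140 1.5972]  K=[0.6957 0.2285; -0.0942 0.7463; 0.0450 0.0400]  nu=[0.4370, 0.0926]  x^+=[0.5812, -1.5487, -0.2448]  P^+=[0.3623 0.0251 -0.1465; 0.0251 0.2499 -0.0658; -0.1465 -0.0658 0.9415]
step 2: x^-=[0.5963, -1.4300, -0.3472]  P^-=[0.8815 0.1124 -0.0974; 0.1124 0.4864 -0.2444; -0.0974 -0.2444 1.1848]  S=[1.3554 0.0992; 0.0992 0.8371]  K=[0.6005 0.2294; -0.0818 0.5815; 0.1274 -0.1711]  nu=[0.1375, -1.3232]  x^+=[0.3753, -2.2107, -0.1032]  P^+=[0.3214 0.0346 -0.1609; 0.0346 0.2037 -0.1557; -0.1609 -0.1557 1.1426]
step 3: x^-=[0.3455, -2.1813, -0.2463]  P^-=[0.8219 0.0950 -0.0848; 0.0950 0.4860 -0.3711; -0.0848 -0.3711 1.3460]  S=[1.3235 0.0605; 0.0605 0.8035]  K=[0.5812 0.2368; -0.0951 0.5813; 0.1857 -0.3095]  nu=[-3.5232, -0.9103]  x^+=[-1.9179, -2.3754, -0.6188]  P^+=[0.3130 0.0385 -0.1605; 0.0385 0.2092 -0.2115; -0.1605 -0.2115 1.2304]
step 4: x^-=[-2.4955, -2.7065, -0.6160]  P^-=[0.8120 0.0865 -0.0732; 0.0865 0.5195 -0.4391; -0.0732 -0.4391 1.4141]  S=[1.3314 0.0358; 0.0358 0.8202]  K=[0.5777 0.2388; -0.1053 0.5971; 0.2106 -0.3701]  nu=[1.7804, -0.4915]  x^+=[-1.5843, -3.1874, -0.0590]  P^+=[0.3109 0.0391 -0.1569; 0.0391 0.2169 -0.2342; -0.1569 -0.2342 1.2483]

P_post[0,0] = 0.3109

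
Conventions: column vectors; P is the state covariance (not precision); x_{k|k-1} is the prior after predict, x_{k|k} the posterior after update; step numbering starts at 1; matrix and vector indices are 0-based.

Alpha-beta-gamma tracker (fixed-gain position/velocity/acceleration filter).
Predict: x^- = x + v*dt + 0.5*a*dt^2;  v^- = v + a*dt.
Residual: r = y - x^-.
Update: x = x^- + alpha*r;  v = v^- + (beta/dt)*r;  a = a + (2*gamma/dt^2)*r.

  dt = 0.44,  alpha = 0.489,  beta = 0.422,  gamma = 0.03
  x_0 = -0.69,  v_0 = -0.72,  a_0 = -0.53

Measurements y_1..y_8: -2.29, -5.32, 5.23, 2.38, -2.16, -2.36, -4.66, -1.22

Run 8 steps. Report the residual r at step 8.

resid = 5.3190

step 1: x_pred=-1.0581  r=-1.2319  x^+=-1.6605  v^+=-2.1347  a^+=-0.9118
step 2: x_pred=-2.6880  r=-2.6320  x^+=-3.9751  v^+=-5.0602  a^+=-1.7275
step 3: x_pred=-6.3688  r=11.5988  x^+=-0.6970  v^+=5.3040  a^+=1.8672
step 4: x_pred=1.8175  r=0.5625  x^+=2.0926  v^+=6.6650  a^+=2.0415
step 5: x_pred=5.2228  r=-7.3828  x^+=1.6126  v^+=0.4825  a^+=-0.2466
step 6: x_pred=1.8010  r=-4.1610  x^+=-0.2337  v^+=-3.6168  a^+=-1.5361
step 7: x_pred=-1.9738  r=-2.6862  x^+=-3.2874  v^+=-6.8690  a^+=-2.3686
step 8: x_pred=-6.5390  r=5.3190  x^+=-3.9380  v^+=-2.8098  a^+=-0.7202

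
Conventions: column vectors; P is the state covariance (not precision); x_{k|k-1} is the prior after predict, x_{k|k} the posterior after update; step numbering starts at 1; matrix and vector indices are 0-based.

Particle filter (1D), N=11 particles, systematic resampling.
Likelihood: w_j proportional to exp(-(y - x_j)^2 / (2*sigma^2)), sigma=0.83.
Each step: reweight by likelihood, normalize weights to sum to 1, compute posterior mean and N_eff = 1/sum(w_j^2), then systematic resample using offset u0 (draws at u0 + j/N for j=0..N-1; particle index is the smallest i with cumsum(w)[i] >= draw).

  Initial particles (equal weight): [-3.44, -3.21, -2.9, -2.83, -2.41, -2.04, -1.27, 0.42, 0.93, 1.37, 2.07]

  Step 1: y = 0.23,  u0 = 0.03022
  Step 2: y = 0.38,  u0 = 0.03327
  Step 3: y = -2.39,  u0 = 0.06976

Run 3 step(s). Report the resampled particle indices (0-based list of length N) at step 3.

step 1: w=[0.0000, 0.0001, 0.0003, 0.0005, 0.0027, 0.0100, 0.0822, 0.4097, 0.2947, 0.1638, 0.0360]  mean=0.6113  Neff=3.4516  idx=[6, 7, 7, 7, 7, 7, 8, 8, 8, 9, 9]
step 2: w=[0.0163, 0.1172, 0.1172, 0.1172, 0.1172, 0.1172, 0.0942, 0.0942, 0.0942, 0.0576, 0.0576]  mean=0.6461  Neff=9.7862  idx=[1, 1, 2, 3, 4, 5, 5, 6, 7, 8, 9]
step 3: w=[0.1366, 0.1366, 0.1366, 0.1366, 0.1366, 0.1366, 0.1366, 0.0141, 0.0141, 0.0141, 0.0015]  mean=0.4430  Neff=7.6217  idx=[0, 1, 1, 2, 3, 3, 4, 5, 5, 6, 8]

resampled_idx = [0, 1, 1, 2, 3, 3, 4, 5, 5, 6, 8]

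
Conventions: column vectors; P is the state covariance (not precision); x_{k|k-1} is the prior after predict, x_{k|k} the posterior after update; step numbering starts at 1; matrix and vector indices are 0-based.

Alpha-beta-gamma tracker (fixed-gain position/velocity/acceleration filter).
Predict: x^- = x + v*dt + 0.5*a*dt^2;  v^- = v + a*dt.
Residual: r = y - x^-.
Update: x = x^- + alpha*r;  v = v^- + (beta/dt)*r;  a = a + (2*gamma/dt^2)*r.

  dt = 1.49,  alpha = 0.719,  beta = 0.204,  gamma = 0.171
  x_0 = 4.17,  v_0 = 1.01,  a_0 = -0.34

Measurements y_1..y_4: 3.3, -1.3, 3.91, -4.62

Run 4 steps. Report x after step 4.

x_post = -3.9036

step 1: x_pred=5.2975  r=-1.9975  x^+=3.8613  v^+=0.2299  a^+=-0.6477
step 2: x_pred=3.4849  r=-4.7849  x^+=0.0446  v^+=-1.3903  a^+=-1.3848
step 3: x_pred=-3.5642  r=7.4742  x^+=1.8098  v^+=-2.4303  a^+=-0.2334
step 4: x_pred=-2.0705  r=-2.5495  x^+=-3.9036  v^+=-3.1272  a^+=-0.6262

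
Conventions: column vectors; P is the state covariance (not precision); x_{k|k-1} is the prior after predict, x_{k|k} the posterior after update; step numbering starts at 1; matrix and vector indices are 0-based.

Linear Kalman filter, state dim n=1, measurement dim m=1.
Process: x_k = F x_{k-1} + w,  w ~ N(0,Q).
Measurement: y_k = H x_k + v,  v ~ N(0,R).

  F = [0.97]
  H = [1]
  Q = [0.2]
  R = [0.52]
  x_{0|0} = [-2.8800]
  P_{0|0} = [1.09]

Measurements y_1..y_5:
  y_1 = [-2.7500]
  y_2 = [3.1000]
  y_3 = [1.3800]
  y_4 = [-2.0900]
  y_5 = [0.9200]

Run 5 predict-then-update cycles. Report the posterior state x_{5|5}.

x_post = [0.1296]

step 1: x^-=[-2.7936]  P^-=[1.2256]  S=[1.7456]  K=[0.7021]  nu=[0.0436]  x^+=[-2.7630]  P^+=[0.3651]
step 2: x^-=[-2.6801]  P^-=[0.5435]  S=[1.0635]  K=[0.5111]  nu=[5.7801]  x^+=[0.2739]  P^+=[0.2657]
step 3: x^-=[0.2656]  P^-=[0.4500]  S=[0.9700]  K=[0.4639]  nu=[1.1144]  x^+=[0.7826]  P^+=[0.2412]
step 4: x^-=[0.7592]  P^-=[0.4270]  S=[0.9470]  K=[0.4509]  nu=[-2.8492]  x^+=[-0.5255]  P^+=[0.2345]
step 5: x^-=[-0.5097]  P^-=[0.4206]  S=[0.9406]  K=[0.4472]  nu=[1.4297]  x^+=[0.1296]  P^+=[0.2325]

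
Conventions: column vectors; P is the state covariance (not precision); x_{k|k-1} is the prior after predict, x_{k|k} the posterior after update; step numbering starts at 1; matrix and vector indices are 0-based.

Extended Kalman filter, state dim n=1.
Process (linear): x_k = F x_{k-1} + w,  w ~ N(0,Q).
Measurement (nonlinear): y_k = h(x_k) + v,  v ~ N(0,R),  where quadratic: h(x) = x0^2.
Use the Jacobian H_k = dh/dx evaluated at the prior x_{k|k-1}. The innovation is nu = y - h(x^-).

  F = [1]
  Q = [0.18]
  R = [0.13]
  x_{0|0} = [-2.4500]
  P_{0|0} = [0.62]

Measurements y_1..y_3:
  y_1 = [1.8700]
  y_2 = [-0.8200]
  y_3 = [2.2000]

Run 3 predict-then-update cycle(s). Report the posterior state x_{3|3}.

step 1: x^-=[-2.4500]  P^-=[0.8000]  H_jac=[-4.9000]  S=[19.3380]  K=[-0.2027]  nu=[-4.1325]  x^+=[-1.6123]  P^+=[0.0054]
step 2: x^-=[-1.6123]  P^-=[0.1854]  H_jac=[-3.2246]  S=[2.0576]  K=[-0.2905]  nu=[-3.4195]  x^+=[-0.6189]  P^+=[0.0117]
step 3: x^-=[-0.6189]  P^-=[0.1917]  H_jac=[-1.2377]  S=[0.4237]  K=[-0.5600]  nu=[1.8170]  x^+=[-1.6365]  P^+=[0.0588]

x_post = [-1.6365]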